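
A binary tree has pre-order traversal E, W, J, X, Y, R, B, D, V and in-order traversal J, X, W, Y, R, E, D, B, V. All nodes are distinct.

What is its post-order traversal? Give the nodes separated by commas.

X, J, R, Y, W, D, V, B, E

The first element of pre-order is the root; it splits in-order into left and right subtrees.
Root E: left subtree has 5 nodes {J, X, W, Y, R}, right has 3 {D, B, V}.
  Root W: left subtree has 2 nodes {J, X}, right has 2 {Y, R}.
    Root J: left subtree has 0 nodes { }, right has 1 {X}.
    Root Y: left subtree has 0 nodes { }, right has 1 {R}.
  Root B: left subtree has 1 node {D}, right has 1 {V}.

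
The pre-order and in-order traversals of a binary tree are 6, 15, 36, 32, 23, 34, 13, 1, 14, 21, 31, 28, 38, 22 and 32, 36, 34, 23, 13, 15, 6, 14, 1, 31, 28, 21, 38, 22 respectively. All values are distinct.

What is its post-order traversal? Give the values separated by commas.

32, 34, 13, 23, 36, 15, 14, 28, 31, 22, 38, 21, 1, 6

The first element of pre-order is the root; it splits in-order into left and right subtrees.
Root 6: left subtree has 6 nodes {32, 36, 34, 23, 13, 15}, right has 7 {14, 1, 31, 28, 21, 38, 22}.
  Root 15: left subtree has 5 nodes {32, 36, 34, 23, 13}, right has 0 { }.
    Root 36: left subtree has 1 node {32}, right has 3 {34, 23, 13}.
      Root 23: left subtree has 1 node {34}, right has 1 {13}.
  Root 1: left subtree has 1 node {14}, right has 5 {31, 28, 21, 38, 22}.
    Root 21: left subtree has 2 nodes {31, 28}, right has 2 {38, 22}.
      Root 31: left subtree has 0 nodes { }, right has 1 {28}.
      Root 38: left subtree has 0 nodes { }, right has 1 {22}.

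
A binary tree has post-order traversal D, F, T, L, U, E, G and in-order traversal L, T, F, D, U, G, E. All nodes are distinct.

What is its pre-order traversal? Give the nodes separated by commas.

The last element of post-order is the root; it splits in-order into left and right subtrees.
Root G: left subtree has 5 nodes {L, T, F, D, U}, right has 1 {E}.
  Root U: left subtree has 4 nodes {L, T, F, D}, right has 0 { }.
    Root L: left subtree has 0 nodes { }, right has 3 {T, F, D}.
      Root T: left subtree has 0 nodes { }, right has 2 {F, D}.
        Root F: left subtree has 0 nodes { }, right has 1 {D}.

G, U, L, T, F, D, E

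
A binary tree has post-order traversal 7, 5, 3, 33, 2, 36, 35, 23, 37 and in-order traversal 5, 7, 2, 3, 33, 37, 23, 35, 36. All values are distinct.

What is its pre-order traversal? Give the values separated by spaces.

37 2 5 7 33 3 23 35 36

The last element of post-order is the root; it splits in-order into left and right subtrees.
Root 37: left subtree has 5 nodes {5, 7, 2, 3, 33}, right has 3 {23, 35, 36}.
  Root 2: left subtree has 2 nodes {5, 7}, right has 2 {3, 33}.
    Root 5: left subtree has 0 nodes { }, right has 1 {7}.
    Root 33: left subtree has 1 node {3}, right has 0 { }.
  Root 23: left subtree has 0 nodes { }, right has 2 {35, 36}.
    Root 35: left subtree has 0 nodes { }, right has 1 {36}.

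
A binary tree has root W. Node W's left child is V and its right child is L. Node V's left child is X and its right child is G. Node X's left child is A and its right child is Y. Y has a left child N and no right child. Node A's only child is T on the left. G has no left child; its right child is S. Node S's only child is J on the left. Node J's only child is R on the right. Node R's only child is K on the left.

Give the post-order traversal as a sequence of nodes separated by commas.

T, A, N, Y, X, K, R, J, S, G, V, L, W

Post-order visits the left subtree, then the right subtree, then the node.
At W: go left to V.
  At V: go left to X.
    At X: go left to A.
      At A: go left to T.
        T is a leaf — visit T.
      At A: no right child.
      Visit A.
    At X: go right to Y.
      At Y: go left to N.
        N is a leaf — visit N.
      At Y: no right child.
      Visit Y.
    Visit X.
  At V: go right to G.
    At G: no left child.
    At G: go right to S.
      At S: go left to J.
        At J: no left child.
        At J: go right to R.
          At R: go left to K.
            K is a leaf — visit K.
          At R: no right child.
          Visit R.
        Visit J.
      At S: no right child.
      Visit S.
    Visit G.
  Visit V.
At W: go right to L.
  L is a leaf — visit L.
Visit W.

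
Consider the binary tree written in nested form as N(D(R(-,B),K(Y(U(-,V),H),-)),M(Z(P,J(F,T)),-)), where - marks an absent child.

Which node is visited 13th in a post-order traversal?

Z

Post-order visits the left subtree, then the right subtree, then the node.
At N: go left to D.
  At D: go left to R.
    At R: no left child.
    At R: go right to B.
      B is a leaf — visit B.
    Visit R.
  At D: go right to K.
    At K: go left to Y.
      At Y: go left to U.
        At U: no left child.
        At U: go right to V.
          V is a leaf — visit V.
        Visit U.
      At Y: go right to H.
        H is a leaf — visit H.
      Visit Y.
    At K: no right child.
    Visit K.
  Visit D.
At N: go right to M.
  At M: go left to Z.
    At Z: go left to P.
      P is a leaf — visit P.
    At Z: go right to J.
      At J: go left to F.
        F is a leaf — visit F.
      At J: go right to T.
        T is a leaf — visit T.
      Visit J.
    Visit Z.
  At M: no right child.
  Visit M.
Visit N.
Full post-order sequence: B, R, V, U, H, Y, K, D, P, F, T, J, Z, M, N.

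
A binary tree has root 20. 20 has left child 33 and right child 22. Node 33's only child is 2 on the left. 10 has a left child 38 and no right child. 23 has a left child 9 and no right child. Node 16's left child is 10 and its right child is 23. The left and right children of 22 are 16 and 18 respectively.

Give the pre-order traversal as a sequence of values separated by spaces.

Pre-order visits the node, then its left subtree, then its right subtree.
Visit 20.
At 20: go left to 33.
  Visit 33.
  At 33: go left to 2.
    2 is a leaf — visit 2.
  At 33: no right child.
At 20: go right to 22.
  Visit 22.
  At 22: go left to 16.
    Visit 16.
    At 16: go left to 10.
      Visit 10.
      At 10: go left to 38.
        38 is a leaf — visit 38.
      At 10: no right child.
    At 16: go right to 23.
      Visit 23.
      At 23: go left to 9.
        9 is a leaf — visit 9.
      At 23: no right child.
  At 22: go right to 18.
    18 is a leaf — visit 18.

20 33 2 22 16 10 38 23 9 18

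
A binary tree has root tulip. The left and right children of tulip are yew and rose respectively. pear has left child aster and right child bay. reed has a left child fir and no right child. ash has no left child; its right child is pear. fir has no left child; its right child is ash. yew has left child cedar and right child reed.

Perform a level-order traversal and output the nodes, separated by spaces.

tulip yew rose cedar reed fir ash pear aster bay

Level-order visits nodes level by level from the root, left to right within each level.
Level 0: tulip
Level 1: yew, rose
Level 2: cedar, reed
Level 3: fir
Level 4: ash
Level 5: pear
Level 6: aster, bay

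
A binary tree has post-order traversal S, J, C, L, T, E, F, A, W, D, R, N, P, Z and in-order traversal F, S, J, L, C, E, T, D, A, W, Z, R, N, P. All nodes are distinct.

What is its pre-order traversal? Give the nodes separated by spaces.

The last element of post-order is the root; it splits in-order into left and right subtrees.
Root Z: left subtree has 10 nodes {F, S, J, L, C, E, T, D, A, W}, right has 3 {R, N, P}.
  Root D: left subtree has 7 nodes {F, S, J, L, C, E, T}, right has 2 {A, W}.
    Root F: left subtree has 0 nodes { }, right has 6 {S, J, L, C, E, T}.
      Root E: left subtree has 4 nodes {S, J, L, C}, right has 1 {T}.
        Root L: left subtree has 2 nodes {S, J}, right has 1 {C}.
          Root J: left subtree has 1 node {S}, right has 0 { }.
    Root W: left subtree has 1 node {A}, right has 0 { }.
  Root P: left subtree has 2 nodes {R, N}, right has 0 { }.
    Root N: left subtree has 1 node {R}, right has 0 { }.

Z D F E L J S C T W A P N R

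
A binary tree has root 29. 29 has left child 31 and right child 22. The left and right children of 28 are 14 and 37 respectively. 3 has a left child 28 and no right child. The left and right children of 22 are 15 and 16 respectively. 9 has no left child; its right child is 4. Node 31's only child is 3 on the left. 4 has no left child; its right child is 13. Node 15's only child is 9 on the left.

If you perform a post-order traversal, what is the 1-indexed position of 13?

Post-order visits the left subtree, then the right subtree, then the node.
At 29: go left to 31.
  At 31: go left to 3.
    At 3: go left to 28.
      At 28: go left to 14.
        14 is a leaf — visit 14.
      At 28: go right to 37.
        37 is a leaf — visit 37.
      Visit 28.
    At 3: no right child.
    Visit 3.
  At 31: no right child.
  Visit 31.
At 29: go right to 22.
  At 22: go left to 15.
    At 15: go left to 9.
      At 9: no left child.
      At 9: go right to 4.
        At 4: no left child.
        At 4: go right to 13.
          13 is a leaf — visit 13.
        Visit 4.
      Visit 9.
    At 15: no right child.
    Visit 15.
  At 22: go right to 16.
    16 is a leaf — visit 16.
  Visit 22.
Visit 29.
Full post-order sequence: 14, 37, 28, 3, 31, 13, 4, 9, 15, 16, 22, 29.

6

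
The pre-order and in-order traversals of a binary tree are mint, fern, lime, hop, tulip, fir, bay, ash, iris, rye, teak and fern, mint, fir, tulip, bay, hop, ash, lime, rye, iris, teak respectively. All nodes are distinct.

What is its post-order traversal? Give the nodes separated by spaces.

The first element of pre-order is the root; it splits in-order into left and right subtrees.
Root mint: left subtree has 1 node {fern}, right has 9 {fir, tulip, bay, hop, ash, lime, rye, iris, teak}.
  Root lime: left subtree has 5 nodes {fir, tulip, bay, hop, ash}, right has 3 {rye, iris, teak}.
    Root hop: left subtree has 3 nodes {fir, tulip, bay}, right has 1 {ash}.
      Root tulip: left subtree has 1 node {fir}, right has 1 {bay}.
    Root iris: left subtree has 1 node {rye}, right has 1 {teak}.

fern fir bay tulip ash hop rye teak iris lime mint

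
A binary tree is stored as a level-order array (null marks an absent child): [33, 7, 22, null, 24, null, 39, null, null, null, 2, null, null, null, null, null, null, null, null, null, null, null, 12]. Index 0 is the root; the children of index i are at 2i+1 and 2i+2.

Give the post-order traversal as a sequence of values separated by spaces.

12 2 24 7 39 22 33

Post-order visits the left subtree, then the right subtree, then the node.
At 33: go left to 7.
  At 7: no left child.
  At 7: go right to 24.
    At 24: no left child.
    At 24: go right to 2.
      At 2: no left child.
      At 2: go right to 12.
        12 is a leaf — visit 12.
      Visit 2.
    Visit 24.
  Visit 7.
At 33: go right to 22.
  At 22: no left child.
  At 22: go right to 39.
    39 is a leaf — visit 39.
  Visit 22.
Visit 33.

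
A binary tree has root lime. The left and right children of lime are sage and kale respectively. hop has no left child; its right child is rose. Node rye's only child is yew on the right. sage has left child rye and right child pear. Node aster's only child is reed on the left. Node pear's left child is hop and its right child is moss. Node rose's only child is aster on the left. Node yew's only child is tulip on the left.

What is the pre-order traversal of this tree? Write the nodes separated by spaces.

Pre-order visits the node, then its left subtree, then its right subtree.
Visit lime.
At lime: go left to sage.
  Visit sage.
  At sage: go left to rye.
    Visit rye.
    At rye: no left child.
    At rye: go right to yew.
      Visit yew.
      At yew: go left to tulip.
        tulip is a leaf — visit tulip.
      At yew: no right child.
  At sage: go right to pear.
    Visit pear.
    At pear: go left to hop.
      Visit hop.
      At hop: no left child.
      At hop: go right to rose.
        Visit rose.
        At rose: go left to aster.
          Visit aster.
          At aster: go left to reed.
            reed is a leaf — visit reed.
          At aster: no right child.
        At rose: no right child.
    At pear: go right to moss.
      moss is a leaf — visit moss.
At lime: go right to kale.
  kale is a leaf — visit kale.

lime sage rye yew tulip pear hop rose aster reed moss kale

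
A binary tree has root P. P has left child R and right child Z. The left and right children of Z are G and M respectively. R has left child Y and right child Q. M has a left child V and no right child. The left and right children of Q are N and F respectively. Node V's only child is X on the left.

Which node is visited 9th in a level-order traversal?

F

Level-order visits nodes level by level from the root, left to right within each level.
Level 0: P
Level 1: R, Z
Level 2: Y, Q, G, M
Level 3: N, F, V
Level 4: X
Full level-order sequence: P, R, Z, Y, Q, G, M, N, F, V, X.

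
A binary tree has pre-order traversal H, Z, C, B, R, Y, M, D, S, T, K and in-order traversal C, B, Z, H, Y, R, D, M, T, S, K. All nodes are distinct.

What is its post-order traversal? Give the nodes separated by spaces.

The first element of pre-order is the root; it splits in-order into left and right subtrees.
Root H: left subtree has 3 nodes {C, B, Z}, right has 7 {Y, R, D, M, T, S, K}.
  Root Z: left subtree has 2 nodes {C, B}, right has 0 { }.
    Root C: left subtree has 0 nodes { }, right has 1 {B}.
  Root R: left subtree has 1 node {Y}, right has 5 {D, M, T, S, K}.
    Root M: left subtree has 1 node {D}, right has 3 {T, S, K}.
      Root S: left subtree has 1 node {T}, right has 1 {K}.

B C Z Y D T K S M R H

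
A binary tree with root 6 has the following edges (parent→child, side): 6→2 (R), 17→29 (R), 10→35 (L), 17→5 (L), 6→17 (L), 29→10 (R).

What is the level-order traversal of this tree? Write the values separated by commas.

Level-order visits nodes level by level from the root, left to right within each level.
Level 0: 6
Level 1: 17, 2
Level 2: 5, 29
Level 3: 10
Level 4: 35

6, 17, 2, 5, 29, 10, 35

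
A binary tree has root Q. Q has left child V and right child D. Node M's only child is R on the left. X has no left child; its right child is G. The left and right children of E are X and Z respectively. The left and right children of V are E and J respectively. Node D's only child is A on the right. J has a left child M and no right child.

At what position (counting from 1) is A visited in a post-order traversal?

9

Post-order visits the left subtree, then the right subtree, then the node.
At Q: go left to V.
  At V: go left to E.
    At E: go left to X.
      At X: no left child.
      At X: go right to G.
        G is a leaf — visit G.
      Visit X.
    At E: go right to Z.
      Z is a leaf — visit Z.
    Visit E.
  At V: go right to J.
    At J: go left to M.
      At M: go left to R.
        R is a leaf — visit R.
      At M: no right child.
      Visit M.
    At J: no right child.
    Visit J.
  Visit V.
At Q: go right to D.
  At D: no left child.
  At D: go right to A.
    A is a leaf — visit A.
  Visit D.
Visit Q.
Full post-order sequence: G, X, Z, E, R, M, J, V, A, D, Q.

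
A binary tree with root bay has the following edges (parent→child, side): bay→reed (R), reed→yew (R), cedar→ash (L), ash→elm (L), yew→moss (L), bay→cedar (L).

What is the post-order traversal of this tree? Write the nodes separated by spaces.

Post-order visits the left subtree, then the right subtree, then the node.
At bay: go left to cedar.
  At cedar: go left to ash.
    At ash: go left to elm.
      elm is a leaf — visit elm.
    At ash: no right child.
    Visit ash.
  At cedar: no right child.
  Visit cedar.
At bay: go right to reed.
  At reed: no left child.
  At reed: go right to yew.
    At yew: go left to moss.
      moss is a leaf — visit moss.
    At yew: no right child.
    Visit yew.
  Visit reed.
Visit bay.

elm ash cedar moss yew reed bay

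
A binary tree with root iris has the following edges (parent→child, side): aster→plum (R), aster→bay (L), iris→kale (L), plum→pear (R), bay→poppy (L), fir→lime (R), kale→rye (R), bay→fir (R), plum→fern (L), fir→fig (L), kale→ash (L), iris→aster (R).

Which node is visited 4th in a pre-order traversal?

Pre-order visits the node, then its left subtree, then its right subtree.
Visit iris.
At iris: go left to kale.
  Visit kale.
  At kale: go left to ash.
    ash is a leaf — visit ash.
  At kale: go right to rye.
    rye is a leaf — visit rye.
At iris: go right to aster.
  Visit aster.
  At aster: go left to bay.
    Visit bay.
    At bay: go left to poppy.
      poppy is a leaf — visit poppy.
    At bay: go right to fir.
      Visit fir.
      At fir: go left to fig.
        fig is a leaf — visit fig.
      At fir: go right to lime.
        lime is a leaf — visit lime.
  At aster: go right to plum.
    Visit plum.
    At plum: go left to fern.
      fern is a leaf — visit fern.
    At plum: go right to pear.
      pear is a leaf — visit pear.
Full pre-order sequence: iris, kale, ash, rye, aster, bay, poppy, fir, fig, lime, plum, fern, pear.

rye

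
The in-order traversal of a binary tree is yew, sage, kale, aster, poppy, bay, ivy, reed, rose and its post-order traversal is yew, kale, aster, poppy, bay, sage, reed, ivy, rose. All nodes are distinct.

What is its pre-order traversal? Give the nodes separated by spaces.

The last element of post-order is the root; it splits in-order into left and right subtrees.
Root rose: left subtree has 8 nodes {yew, sage, kale, aster, poppy, bay, ivy, reed}, right has 0 { }.
  Root ivy: left subtree has 6 nodes {yew, sage, kale, aster, poppy, bay}, right has 1 {reed}.
    Root sage: left subtree has 1 node {yew}, right has 4 {kale, aster, poppy, bay}.
      Root bay: left subtree has 3 nodes {kale, aster, poppy}, right has 0 { }.
        Root poppy: left subtree has 2 nodes {kale, aster}, right has 0 { }.
          Root aster: left subtree has 1 node {kale}, right has 0 { }.

rose ivy sage yew bay poppy aster kale reed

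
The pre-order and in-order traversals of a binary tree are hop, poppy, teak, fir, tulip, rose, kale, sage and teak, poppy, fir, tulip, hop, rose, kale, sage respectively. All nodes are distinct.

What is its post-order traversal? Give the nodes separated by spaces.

The first element of pre-order is the root; it splits in-order into left and right subtrees.
Root hop: left subtree has 4 nodes {teak, poppy, fir, tulip}, right has 3 {rose, kale, sage}.
  Root poppy: left subtree has 1 node {teak}, right has 2 {fir, tulip}.
    Root fir: left subtree has 0 nodes { }, right has 1 {tulip}.
  Root rose: left subtree has 0 nodes { }, right has 2 {kale, sage}.
    Root kale: left subtree has 0 nodes { }, right has 1 {sage}.

teak tulip fir poppy sage kale rose hop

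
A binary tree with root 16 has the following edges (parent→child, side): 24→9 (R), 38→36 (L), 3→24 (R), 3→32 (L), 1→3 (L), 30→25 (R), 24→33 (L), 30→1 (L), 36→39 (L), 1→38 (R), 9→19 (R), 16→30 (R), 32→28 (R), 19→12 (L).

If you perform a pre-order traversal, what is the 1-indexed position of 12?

Pre-order visits the node, then its left subtree, then its right subtree.
Visit 16.
At 16: no left child.
At 16: go right to 30.
  Visit 30.
  At 30: go left to 1.
    Visit 1.
    At 1: go left to 3.
      Visit 3.
      At 3: go left to 32.
        Visit 32.
        At 32: no left child.
        At 32: go right to 28.
          28 is a leaf — visit 28.
      At 3: go right to 24.
        Visit 24.
        At 24: go left to 33.
          33 is a leaf — visit 33.
        At 24: go right to 9.
          Visit 9.
          At 9: no left child.
          At 9: go right to 19.
            Visit 19.
            At 19: go left to 12.
              12 is a leaf — visit 12.
            At 19: no right child.
    At 1: go right to 38.
      Visit 38.
      At 38: go left to 36.
        Visit 36.
        At 36: go left to 39.
          39 is a leaf — visit 39.
        At 36: no right child.
      At 38: no right child.
  At 30: go right to 25.
    25 is a leaf — visit 25.
Full pre-order sequence: 16, 30, 1, 3, 32, 28, 24, 33, 9, 19, 12, 38, 36, 39, 25.

11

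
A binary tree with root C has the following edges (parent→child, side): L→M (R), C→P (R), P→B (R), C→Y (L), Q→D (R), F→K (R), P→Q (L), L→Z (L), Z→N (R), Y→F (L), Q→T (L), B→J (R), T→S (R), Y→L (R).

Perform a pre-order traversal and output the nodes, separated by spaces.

C Y F K L Z N M P Q T S D B J

Pre-order visits the node, then its left subtree, then its right subtree.
Visit C.
At C: go left to Y.
  Visit Y.
  At Y: go left to F.
    Visit F.
    At F: no left child.
    At F: go right to K.
      K is a leaf — visit K.
  At Y: go right to L.
    Visit L.
    At L: go left to Z.
      Visit Z.
      At Z: no left child.
      At Z: go right to N.
        N is a leaf — visit N.
    At L: go right to M.
      M is a leaf — visit M.
At C: go right to P.
  Visit P.
  At P: go left to Q.
    Visit Q.
    At Q: go left to T.
      Visit T.
      At T: no left child.
      At T: go right to S.
        S is a leaf — visit S.
    At Q: go right to D.
      D is a leaf — visit D.
  At P: go right to B.
    Visit B.
    At B: no left child.
    At B: go right to J.
      J is a leaf — visit J.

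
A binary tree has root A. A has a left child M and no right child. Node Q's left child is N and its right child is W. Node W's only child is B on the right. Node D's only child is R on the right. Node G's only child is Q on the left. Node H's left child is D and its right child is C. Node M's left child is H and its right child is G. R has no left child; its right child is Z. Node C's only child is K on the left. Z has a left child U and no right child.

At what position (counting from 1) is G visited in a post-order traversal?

12

Post-order visits the left subtree, then the right subtree, then the node.
At A: go left to M.
  At M: go left to H.
    At H: go left to D.
      At D: no left child.
      At D: go right to R.
        At R: no left child.
        At R: go right to Z.
          At Z: go left to U.
            U is a leaf — visit U.
          At Z: no right child.
          Visit Z.
        Visit R.
      Visit D.
    At H: go right to C.
      At C: go left to K.
        K is a leaf — visit K.
      At C: no right child.
      Visit C.
    Visit H.
  At M: go right to G.
    At G: go left to Q.
      At Q: go left to N.
        N is a leaf — visit N.
      At Q: go right to W.
        At W: no left child.
        At W: go right to B.
          B is a leaf — visit B.
        Visit W.
      Visit Q.
    At G: no right child.
    Visit G.
  Visit M.
At A: no right child.
Visit A.
Full post-order sequence: U, Z, R, D, K, C, H, N, B, W, Q, G, M, A.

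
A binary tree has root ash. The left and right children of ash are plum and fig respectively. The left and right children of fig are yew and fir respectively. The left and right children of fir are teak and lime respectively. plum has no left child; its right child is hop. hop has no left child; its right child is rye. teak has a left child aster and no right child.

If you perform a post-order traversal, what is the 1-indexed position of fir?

8

Post-order visits the left subtree, then the right subtree, then the node.
At ash: go left to plum.
  At plum: no left child.
  At plum: go right to hop.
    At hop: no left child.
    At hop: go right to rye.
      rye is a leaf — visit rye.
    Visit hop.
  Visit plum.
At ash: go right to fig.
  At fig: go left to yew.
    yew is a leaf — visit yew.
  At fig: go right to fir.
    At fir: go left to teak.
      At teak: go left to aster.
        aster is a leaf — visit aster.
      At teak: no right child.
      Visit teak.
    At fir: go right to lime.
      lime is a leaf — visit lime.
    Visit fir.
  Visit fig.
Visit ash.
Full post-order sequence: rye, hop, plum, yew, aster, teak, lime, fir, fig, ash.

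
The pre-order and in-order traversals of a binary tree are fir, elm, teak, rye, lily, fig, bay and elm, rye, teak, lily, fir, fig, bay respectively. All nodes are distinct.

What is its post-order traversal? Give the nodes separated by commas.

rye, lily, teak, elm, bay, fig, fir

The first element of pre-order is the root; it splits in-order into left and right subtrees.
Root fir: left subtree has 4 nodes {elm, rye, teak, lily}, right has 2 {fig, bay}.
  Root elm: left subtree has 0 nodes { }, right has 3 {rye, teak, lily}.
    Root teak: left subtree has 1 node {rye}, right has 1 {lily}.
  Root fig: left subtree has 0 nodes { }, right has 1 {bay}.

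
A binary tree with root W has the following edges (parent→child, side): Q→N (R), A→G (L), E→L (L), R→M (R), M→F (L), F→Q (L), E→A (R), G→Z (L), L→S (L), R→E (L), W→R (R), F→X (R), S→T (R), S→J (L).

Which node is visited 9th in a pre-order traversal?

G

Pre-order visits the node, then its left subtree, then its right subtree.
Visit W.
At W: no left child.
At W: go right to R.
  Visit R.
  At R: go left to E.
    Visit E.
    At E: go left to L.
      Visit L.
      At L: go left to S.
        Visit S.
        At S: go left to J.
          J is a leaf — visit J.
        At S: go right to T.
          T is a leaf — visit T.
      At L: no right child.
    At E: go right to A.
      Visit A.
      At A: go left to G.
        Visit G.
        At G: go left to Z.
          Z is a leaf — visit Z.
        At G: no right child.
      At A: no right child.
  At R: go right to M.
    Visit M.
    At M: go left to F.
      Visit F.
      At F: go left to Q.
        Visit Q.
        At Q: no left child.
        At Q: go right to N.
          N is a leaf — visit N.
      At F: go right to X.
        X is a leaf — visit X.
    At M: no right child.
Full pre-order sequence: W, R, E, L, S, J, T, A, G, Z, M, F, Q, N, X.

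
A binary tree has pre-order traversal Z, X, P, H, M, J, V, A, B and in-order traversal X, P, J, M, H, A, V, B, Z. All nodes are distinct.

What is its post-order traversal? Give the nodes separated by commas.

The first element of pre-order is the root; it splits in-order into left and right subtrees.
Root Z: left subtree has 8 nodes {X, P, J, M, H, A, V, B}, right has 0 { }.
  Root X: left subtree has 0 nodes { }, right has 7 {P, J, M, H, A, V, B}.
    Root P: left subtree has 0 nodes { }, right has 6 {J, M, H, A, V, B}.
      Root H: left subtree has 2 nodes {J, M}, right has 3 {A, V, B}.
        Root M: left subtree has 1 node {J}, right has 0 { }.
        Root V: left subtree has 1 node {A}, right has 1 {B}.

J, M, A, B, V, H, P, X, Z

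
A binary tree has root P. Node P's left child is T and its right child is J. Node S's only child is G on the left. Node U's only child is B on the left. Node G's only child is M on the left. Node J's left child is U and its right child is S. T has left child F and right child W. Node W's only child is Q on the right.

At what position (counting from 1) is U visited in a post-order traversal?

6

Post-order visits the left subtree, then the right subtree, then the node.
At P: go left to T.
  At T: go left to F.
    F is a leaf — visit F.
  At T: go right to W.
    At W: no left child.
    At W: go right to Q.
      Q is a leaf — visit Q.
    Visit W.
  Visit T.
At P: go right to J.
  At J: go left to U.
    At U: go left to B.
      B is a leaf — visit B.
    At U: no right child.
    Visit U.
  At J: go right to S.
    At S: go left to G.
      At G: go left to M.
        M is a leaf — visit M.
      At G: no right child.
      Visit G.
    At S: no right child.
    Visit S.
  Visit J.
Visit P.
Full post-order sequence: F, Q, W, T, B, U, M, G, S, J, P.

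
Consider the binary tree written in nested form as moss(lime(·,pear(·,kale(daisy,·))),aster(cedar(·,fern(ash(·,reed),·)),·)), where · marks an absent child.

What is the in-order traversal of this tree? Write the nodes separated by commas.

lime, pear, daisy, kale, moss, cedar, ash, reed, fern, aster

In-order visits the left subtree, then the node, then the right subtree.
At moss: go left to lime.
  At lime: no left child.
  Visit lime.
  At lime: go right to pear.
    At pear: no left child.
    Visit pear.
    At pear: go right to kale.
      At kale: go left to daisy.
        daisy is a leaf — visit daisy.
      Visit kale.
      At kale: no right child.
Visit moss.
At moss: go right to aster.
  At aster: go left to cedar.
    At cedar: no left child.
    Visit cedar.
    At cedar: go right to fern.
      At fern: go left to ash.
        At ash: no left child.
        Visit ash.
        At ash: go right to reed.
          reed is a leaf — visit reed.
      Visit fern.
      At fern: no right child.
  Visit aster.
  At aster: no right child.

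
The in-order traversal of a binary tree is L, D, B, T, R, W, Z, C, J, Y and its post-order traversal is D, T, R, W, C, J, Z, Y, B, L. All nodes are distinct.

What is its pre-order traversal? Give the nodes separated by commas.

L, B, D, Y, Z, W, R, T, J, C

The last element of post-order is the root; it splits in-order into left and right subtrees.
Root L: left subtree has 0 nodes { }, right has 9 {D, B, T, R, W, Z, C, J, Y}.
  Root B: left subtree has 1 node {D}, right has 7 {T, R, W, Z, C, J, Y}.
    Root Y: left subtree has 6 nodes {T, R, W, Z, C, J}, right has 0 { }.
      Root Z: left subtree has 3 nodes {T, R, W}, right has 2 {C, J}.
        Root W: left subtree has 2 nodes {T, R}, right has 0 { }.
          Root R: left subtree has 1 node {T}, right has 0 { }.
        Root J: left subtree has 1 node {C}, right has 0 { }.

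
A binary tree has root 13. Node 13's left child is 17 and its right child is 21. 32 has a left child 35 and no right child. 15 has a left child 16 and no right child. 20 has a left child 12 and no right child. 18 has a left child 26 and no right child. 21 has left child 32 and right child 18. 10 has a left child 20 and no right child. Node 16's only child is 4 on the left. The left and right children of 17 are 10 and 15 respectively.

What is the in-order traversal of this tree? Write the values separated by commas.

12, 20, 10, 17, 4, 16, 15, 13, 35, 32, 21, 26, 18

In-order visits the left subtree, then the node, then the right subtree.
At 13: go left to 17.
  At 17: go left to 10.
    At 10: go left to 20.
      At 20: go left to 12.
        12 is a leaf — visit 12.
      Visit 20.
      At 20: no right child.
    Visit 10.
    At 10: no right child.
  Visit 17.
  At 17: go right to 15.
    At 15: go left to 16.
      At 16: go left to 4.
        4 is a leaf — visit 4.
      Visit 16.
      At 16: no right child.
    Visit 15.
    At 15: no right child.
Visit 13.
At 13: go right to 21.
  At 21: go left to 32.
    At 32: go left to 35.
      35 is a leaf — visit 35.
    Visit 32.
    At 32: no right child.
  Visit 21.
  At 21: go right to 18.
    At 18: go left to 26.
      26 is a leaf — visit 26.
    Visit 18.
    At 18: no right child.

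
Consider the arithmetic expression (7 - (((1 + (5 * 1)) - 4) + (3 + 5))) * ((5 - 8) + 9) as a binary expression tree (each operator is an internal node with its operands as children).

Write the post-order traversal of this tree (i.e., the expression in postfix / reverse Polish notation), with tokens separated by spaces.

Post-order on an expression tree gives postfix notation: for each operator, emit left operand, right operand, then the operator.

7 1 5 1 * + 4 - 3 5 + + - 5 8 - 9 + *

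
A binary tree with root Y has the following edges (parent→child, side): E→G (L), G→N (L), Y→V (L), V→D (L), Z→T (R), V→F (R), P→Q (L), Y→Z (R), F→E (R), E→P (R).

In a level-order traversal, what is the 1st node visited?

Level-order visits nodes level by level from the root, left to right within each level.
Level 0: Y
Level 1: V, Z
Level 2: D, F, T
Level 3: E
Level 4: G, P
Level 5: N, Q
Full level-order sequence: Y, V, Z, D, F, T, E, G, P, N, Q.

Y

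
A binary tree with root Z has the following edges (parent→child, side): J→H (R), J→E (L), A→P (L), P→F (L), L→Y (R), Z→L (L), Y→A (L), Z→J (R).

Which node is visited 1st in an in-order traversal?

In-order visits the left subtree, then the node, then the right subtree.
At Z: go left to L.
  At L: no left child.
  Visit L.
  At L: go right to Y.
    At Y: go left to A.
      At A: go left to P.
        At P: go left to F.
          F is a leaf — visit F.
        Visit P.
        At P: no right child.
      Visit A.
      At A: no right child.
    Visit Y.
    At Y: no right child.
Visit Z.
At Z: go right to J.
  At J: go left to E.
    E is a leaf — visit E.
  Visit J.
  At J: go right to H.
    H is a leaf — visit H.
Full in-order sequence: L, F, P, A, Y, Z, E, J, H.

L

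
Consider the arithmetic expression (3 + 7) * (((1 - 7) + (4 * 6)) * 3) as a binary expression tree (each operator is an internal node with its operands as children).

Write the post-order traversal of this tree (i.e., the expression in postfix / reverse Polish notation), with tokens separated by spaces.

3 7 + 1 7 - 4 6 * + 3 * *

Post-order on an expression tree gives postfix notation: for each operator, emit left operand, right operand, then the operator.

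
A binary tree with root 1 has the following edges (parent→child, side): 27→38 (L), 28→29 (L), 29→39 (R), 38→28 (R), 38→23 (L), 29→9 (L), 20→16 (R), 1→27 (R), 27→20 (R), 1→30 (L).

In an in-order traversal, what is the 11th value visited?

16

In-order visits the left subtree, then the node, then the right subtree.
At 1: go left to 30.
  30 is a leaf — visit 30.
Visit 1.
At 1: go right to 27.
  At 27: go left to 38.
    At 38: go left to 23.
      23 is a leaf — visit 23.
    Visit 38.
    At 38: go right to 28.
      At 28: go left to 29.
        At 29: go left to 9.
          9 is a leaf — visit 9.
        Visit 29.
        At 29: go right to 39.
          39 is a leaf — visit 39.
      Visit 28.
      At 28: no right child.
  Visit 27.
  At 27: go right to 20.
    At 20: no left child.
    Visit 20.
    At 20: go right to 16.
      16 is a leaf — visit 16.
Full in-order sequence: 30, 1, 23, 38, 9, 29, 39, 28, 27, 20, 16.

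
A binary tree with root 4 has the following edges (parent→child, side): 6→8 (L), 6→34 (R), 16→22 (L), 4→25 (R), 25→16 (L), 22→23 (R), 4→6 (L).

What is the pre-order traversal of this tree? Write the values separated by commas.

Pre-order visits the node, then its left subtree, then its right subtree.
Visit 4.
At 4: go left to 6.
  Visit 6.
  At 6: go left to 8.
    8 is a leaf — visit 8.
  At 6: go right to 34.
    34 is a leaf — visit 34.
At 4: go right to 25.
  Visit 25.
  At 25: go left to 16.
    Visit 16.
    At 16: go left to 22.
      Visit 22.
      At 22: no left child.
      At 22: go right to 23.
        23 is a leaf — visit 23.
    At 16: no right child.
  At 25: no right child.

4, 6, 8, 34, 25, 16, 22, 23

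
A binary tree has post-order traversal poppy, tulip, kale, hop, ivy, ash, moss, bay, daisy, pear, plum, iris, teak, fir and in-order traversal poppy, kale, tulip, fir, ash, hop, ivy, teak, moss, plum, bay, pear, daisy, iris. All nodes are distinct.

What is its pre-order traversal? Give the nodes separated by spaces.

The last element of post-order is the root; it splits in-order into left and right subtrees.
Root fir: left subtree has 3 nodes {poppy, kale, tulip}, right has 10 {ash, hop, ivy, teak, moss, plum, bay, pear, daisy, iris}.
  Root kale: left subtree has 1 node {poppy}, right has 1 {tulip}.
  Root teak: left subtree has 3 nodes {ash, hop, ivy}, right has 6 {moss, plum, bay, pear, daisy, iris}.
    Root ash: left subtree has 0 nodes { }, right has 2 {hop, ivy}.
      Root ivy: left subtree has 1 node {hop}, right has 0 { }.
    Root iris: left subtree has 5 nodes {moss, plum, bay, pear, daisy}, right has 0 { }.
      Root plum: left subtree has 1 node {moss}, right has 3 {bay, pear, daisy}.
        Root pear: left subtree has 1 node {bay}, right has 1 {daisy}.

fir kale poppy tulip teak ash ivy hop iris plum moss pear bay daisy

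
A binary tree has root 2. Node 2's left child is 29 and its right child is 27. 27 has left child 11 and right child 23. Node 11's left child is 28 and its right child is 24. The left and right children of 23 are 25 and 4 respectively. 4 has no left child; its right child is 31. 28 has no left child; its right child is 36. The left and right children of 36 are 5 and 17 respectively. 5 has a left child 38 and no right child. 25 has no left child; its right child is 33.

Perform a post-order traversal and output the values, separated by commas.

29, 38, 5, 17, 36, 28, 24, 11, 33, 25, 31, 4, 23, 27, 2

Post-order visits the left subtree, then the right subtree, then the node.
At 2: go left to 29.
  29 is a leaf — visit 29.
At 2: go right to 27.
  At 27: go left to 11.
    At 11: go left to 28.
      At 28: no left child.
      At 28: go right to 36.
        At 36: go left to 5.
          At 5: go left to 38.
            38 is a leaf — visit 38.
          At 5: no right child.
          Visit 5.
        At 36: go right to 17.
          17 is a leaf — visit 17.
        Visit 36.
      Visit 28.
    At 11: go right to 24.
      24 is a leaf — visit 24.
    Visit 11.
  At 27: go right to 23.
    At 23: go left to 25.
      At 25: no left child.
      At 25: go right to 33.
        33 is a leaf — visit 33.
      Visit 25.
    At 23: go right to 4.
      At 4: no left child.
      At 4: go right to 31.
        31 is a leaf — visit 31.
      Visit 4.
    Visit 23.
  Visit 27.
Visit 2.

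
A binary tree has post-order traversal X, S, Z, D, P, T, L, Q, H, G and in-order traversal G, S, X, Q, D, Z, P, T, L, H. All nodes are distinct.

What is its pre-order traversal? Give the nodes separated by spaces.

G H Q S X L T P D Z

The last element of post-order is the root; it splits in-order into left and right subtrees.
Root G: left subtree has 0 nodes { }, right has 9 {S, X, Q, D, Z, P, T, L, H}.
  Root H: left subtree has 8 nodes {S, X, Q, D, Z, P, T, L}, right has 0 { }.
    Root Q: left subtree has 2 nodes {S, X}, right has 5 {D, Z, P, T, L}.
      Root S: left subtree has 0 nodes { }, right has 1 {X}.
      Root L: left subtree has 4 nodes {D, Z, P, T}, right has 0 { }.
        Root T: left subtree has 3 nodes {D, Z, P}, right has 0 { }.
          Root P: left subtree has 2 nodes {D, Z}, right has 0 { }.
            Root D: left subtree has 0 nodes { }, right has 1 {Z}.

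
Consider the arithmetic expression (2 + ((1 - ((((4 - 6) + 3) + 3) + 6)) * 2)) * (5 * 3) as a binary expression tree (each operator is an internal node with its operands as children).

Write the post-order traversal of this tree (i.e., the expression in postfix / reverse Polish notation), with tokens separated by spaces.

Post-order on an expression tree gives postfix notation: for each operator, emit left operand, right operand, then the operator.

2 1 4 6 - 3 + 3 + 6 + - 2 * + 5 3 * *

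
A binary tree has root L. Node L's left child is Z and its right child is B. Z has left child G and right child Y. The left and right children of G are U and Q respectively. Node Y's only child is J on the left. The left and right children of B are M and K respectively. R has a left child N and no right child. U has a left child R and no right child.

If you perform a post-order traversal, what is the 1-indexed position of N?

1

Post-order visits the left subtree, then the right subtree, then the node.
At L: go left to Z.
  At Z: go left to G.
    At G: go left to U.
      At U: go left to R.
        At R: go left to N.
          N is a leaf — visit N.
        At R: no right child.
        Visit R.
      At U: no right child.
      Visit U.
    At G: go right to Q.
      Q is a leaf — visit Q.
    Visit G.
  At Z: go right to Y.
    At Y: go left to J.
      J is a leaf — visit J.
    At Y: no right child.
    Visit Y.
  Visit Z.
At L: go right to B.
  At B: go left to M.
    M is a leaf — visit M.
  At B: go right to K.
    K is a leaf — visit K.
  Visit B.
Visit L.
Full post-order sequence: N, R, U, Q, G, J, Y, Z, M, K, B, L.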